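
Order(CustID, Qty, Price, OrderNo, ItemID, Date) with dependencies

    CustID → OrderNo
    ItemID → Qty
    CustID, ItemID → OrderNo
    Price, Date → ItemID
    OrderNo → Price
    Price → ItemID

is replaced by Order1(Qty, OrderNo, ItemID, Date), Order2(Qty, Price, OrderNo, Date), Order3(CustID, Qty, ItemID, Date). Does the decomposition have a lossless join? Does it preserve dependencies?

Lossless test (chase): Rows 1 and 2 agree on OrderNo; apply OrderNo→Price and equate their Price entries. Rows 1 and 2 agree on Price; apply Price→ItemID and equate their ItemID entries. No row becomes fully distinguished — the join is lossy.
Dependency preservation: the restricted closure of {CustID} across the fragments never reaches {OrderNo}, so CustID → OrderNo cannot be enforced without a join — not preserved.

lossy and not dependency-preserving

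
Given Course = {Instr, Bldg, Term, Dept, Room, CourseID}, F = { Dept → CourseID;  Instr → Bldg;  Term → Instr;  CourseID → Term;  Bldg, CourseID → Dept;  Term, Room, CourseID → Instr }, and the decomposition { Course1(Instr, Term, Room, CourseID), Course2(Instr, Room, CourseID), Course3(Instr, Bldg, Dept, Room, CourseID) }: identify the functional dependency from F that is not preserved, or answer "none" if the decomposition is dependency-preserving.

none

Dept → CourseID lies within Course3.
Instr → Bldg lies within Course3.
Term → Instr lies within Course1.
CourseID → Term lies within Course1.
Bldg, CourseID → Dept lies within Course3.
Term, Room, CourseID → Instr lies within Course1.
Every dependency is enforceable on the fragments, so the decomposition is dependency-preserving.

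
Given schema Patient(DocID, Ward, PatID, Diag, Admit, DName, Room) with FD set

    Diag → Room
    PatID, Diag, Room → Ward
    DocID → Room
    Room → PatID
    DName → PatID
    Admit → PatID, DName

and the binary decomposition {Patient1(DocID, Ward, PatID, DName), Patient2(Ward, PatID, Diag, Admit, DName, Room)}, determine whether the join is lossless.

No

Common attributes: Patient1 ∩ Patient2 = {Ward, PatID, DName}.
No dependency enlarges {Ward, PatID, DName}, so (Ward, PatID, DName)⁺ = {Ward, PatID, DName}.
The closure contains neither all of Patient1 = {DocID, Ward, PatID, DName} nor all of Patient2 = {Ward, PatID, Diag, Admit, DName, Room}, so the common attributes are not a superkey of either fragment. The join is lossy.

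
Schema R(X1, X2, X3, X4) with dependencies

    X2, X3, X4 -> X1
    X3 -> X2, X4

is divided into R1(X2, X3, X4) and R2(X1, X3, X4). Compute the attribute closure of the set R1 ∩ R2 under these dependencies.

X1, X2, X3, X4

R1 ∩ R2 = {X3, X4}.
X3 → X2, X4 applies, adding X2
X2, X3, X4 → X1 applies, adding X1
Closure: {X1, X2, X3, X4}.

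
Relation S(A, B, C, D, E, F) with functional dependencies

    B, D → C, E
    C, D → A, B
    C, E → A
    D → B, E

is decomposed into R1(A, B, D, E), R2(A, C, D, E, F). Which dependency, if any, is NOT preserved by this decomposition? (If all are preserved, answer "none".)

B, D → C, E: restricted closure across fragments reaches C, E.
C, D → A, B: restricted closure across fragments reaches A, B.
C, E → A lies within R2.
D → B, E lies within R1.
Every dependency is enforceable on the fragments, so the decomposition is dependency-preserving.

none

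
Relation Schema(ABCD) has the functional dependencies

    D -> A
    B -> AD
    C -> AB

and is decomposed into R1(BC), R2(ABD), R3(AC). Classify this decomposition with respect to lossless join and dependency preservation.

Lossless test (chase): Rows 1 and 2 agree on B; apply B→AD and equate their AD entries. Rows 1 and 3 agree on C; apply C→AB and equate their AB entries. Rows 1 and 3 agree on B; apply B→AD and equate their AD entries. Row 1 is now all distinguished symbols — the join is lossless.
Dependency preservation: C → AB is not contained in any single fragment, but the restricted closure of its left-hand side across the fragments still reaches the right-hand side; the remaining FDs each lie inside some fragment. All dependencies are preserved.

lossless and dependency-preserving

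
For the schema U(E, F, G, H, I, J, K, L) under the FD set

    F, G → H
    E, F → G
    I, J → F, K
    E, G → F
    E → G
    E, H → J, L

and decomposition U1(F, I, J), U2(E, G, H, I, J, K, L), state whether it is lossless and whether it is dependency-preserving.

lossless but not dependency-preserving

Lossless test: (I, J)⁺ = {F, I, J, K}, which contains all of one fragment — lossless.
Dependency preservation: the restricted closure of {F, G} across the fragments never reaches {H}, so F, G → H cannot be enforced without a join — not preserved.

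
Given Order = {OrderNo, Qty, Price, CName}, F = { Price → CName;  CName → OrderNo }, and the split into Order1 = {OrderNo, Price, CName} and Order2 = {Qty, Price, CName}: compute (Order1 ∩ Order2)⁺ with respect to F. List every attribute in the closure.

Order1 ∩ Order2 = {Price, CName}.
CName → OrderNo applies, adding OrderNo
Closure: {OrderNo, Price, CName}.

OrderNo, Price, CName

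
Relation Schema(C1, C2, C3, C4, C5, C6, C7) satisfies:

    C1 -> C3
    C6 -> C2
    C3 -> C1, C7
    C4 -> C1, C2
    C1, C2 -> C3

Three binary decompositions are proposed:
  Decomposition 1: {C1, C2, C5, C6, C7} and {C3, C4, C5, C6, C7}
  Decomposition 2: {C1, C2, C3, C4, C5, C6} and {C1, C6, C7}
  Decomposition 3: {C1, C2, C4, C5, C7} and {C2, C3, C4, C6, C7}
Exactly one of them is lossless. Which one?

Decomposition 2

Decomposition 1: common = {C5, C6, C7}, closure = {C2, C5, C6, C7} → lossy.
Decomposition 2: common = {C1, C6}, closure = {C1, C2, C3, C6, C7} → lossless.
Decomposition 3: common = {C2, C4, C7}, closure = {C1, C2, C3, C4, C7} → lossy.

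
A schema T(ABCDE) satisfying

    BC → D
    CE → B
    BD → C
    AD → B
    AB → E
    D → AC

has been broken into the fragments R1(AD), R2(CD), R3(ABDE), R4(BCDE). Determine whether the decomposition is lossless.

Yes

Chase test. Columns are ABCDE; row i has aⱼ where attribute j ∈ Ri, else bᵢⱼ.
Initial tableau (one row per fragment):
  row 1: a1 b12 b13 a4 b15
  row 2: b21 b22 a3 a4 b25
  row 3: a1 a2 b33 a4 a5
  row 4: b41 a2 a3 a4 a5
Rows 3 and 4 agree on BD; apply BD→C and equate their C entries.
Rows 1 and 3 agree on AD; apply AD→B and equate their B entries.
Rows 1 and 3 agree on AB; apply AB→E and equate their E entries.
Rows 1 and 2 agree on D; apply D→AC and equate their AC entries.
Rows 1 and 4 agree on D; apply D→AC and equate their AC entries.
Rows 1 and 2 agree on AD; apply AD→B and equate their B entries.
Rows 1 and 2 agree on AB; apply AB→E and equate their E entries.
Row 1 is now all distinguished symbols — the join is lossless.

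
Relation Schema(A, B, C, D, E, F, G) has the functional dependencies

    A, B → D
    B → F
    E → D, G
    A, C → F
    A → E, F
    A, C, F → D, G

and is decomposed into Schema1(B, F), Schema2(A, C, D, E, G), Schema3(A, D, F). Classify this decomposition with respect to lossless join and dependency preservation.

Lossless test (chase): Rows 2 and 3 agree on A; apply A→E, F and equate their E, F entries. Rows 2 and 3 agree on E; apply E→D, G and equate their D, G entries. No row becomes fully distinguished — the join is lossy.
Dependency preservation: A, B → D; A, C → F; A → E, F; A, C, F → D, G are not contained in any single fragment, but the restricted closure of each left-hand side across the fragments still reaches the right-hand side; the remaining FDs each lie inside some fragment. All dependencies are preserved.

lossy but dependency-preserving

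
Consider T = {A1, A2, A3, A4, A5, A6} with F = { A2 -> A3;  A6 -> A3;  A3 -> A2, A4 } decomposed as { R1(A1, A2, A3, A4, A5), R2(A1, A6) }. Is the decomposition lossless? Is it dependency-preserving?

lossy and not dependency-preserving

Lossless test: (A1)⁺ = {A1}, which is a superkey of neither fragment — lossy.
Dependency preservation: the restricted closure of {A6} across the fragments never reaches {A3}, so A6 → A3 cannot be enforced without a join — not preserved.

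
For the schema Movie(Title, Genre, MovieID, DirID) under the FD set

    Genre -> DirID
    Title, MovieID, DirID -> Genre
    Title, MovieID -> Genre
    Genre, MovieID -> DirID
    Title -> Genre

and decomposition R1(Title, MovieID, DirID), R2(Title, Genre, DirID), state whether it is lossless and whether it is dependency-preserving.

Lossless test: (Title, DirID)⁺ = {Title, Genre, DirID}, which contains all of one fragment — lossless.
Dependency preservation: Title, MovieID, DirID → Genre; Title, MovieID → Genre; Genre, MovieID → DirID are not contained in any single fragment, but the restricted closure of each left-hand side across the fragments still reaches the right-hand side; the remaining FDs each lie inside some fragment. All dependencies are preserved.

lossless and dependency-preserving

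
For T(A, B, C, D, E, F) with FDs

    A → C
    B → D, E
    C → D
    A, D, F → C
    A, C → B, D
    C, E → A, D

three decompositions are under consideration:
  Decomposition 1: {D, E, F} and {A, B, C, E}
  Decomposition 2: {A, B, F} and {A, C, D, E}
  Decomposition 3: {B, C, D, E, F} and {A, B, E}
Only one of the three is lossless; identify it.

Decomposition 1: common = {E}, closure = {E} → lossy.
Decomposition 2: common = {A}, closure = {A, B, C, D, E} → lossless.
Decomposition 3: common = {B, E}, closure = {B, D, E} → lossy.

Decomposition 2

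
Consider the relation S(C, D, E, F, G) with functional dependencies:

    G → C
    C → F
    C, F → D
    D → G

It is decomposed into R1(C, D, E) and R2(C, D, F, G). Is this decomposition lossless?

Common attributes: R1 ∩ R2 = {C, D}.
Closure of {C, D}: C → F applies, adding F; D → G applies, adding G. So (C, D)⁺ = {C, D, F, G}.
This closure contains every attribute of R2, so R1 ∩ R2 → R2. The join is lossless.

Yes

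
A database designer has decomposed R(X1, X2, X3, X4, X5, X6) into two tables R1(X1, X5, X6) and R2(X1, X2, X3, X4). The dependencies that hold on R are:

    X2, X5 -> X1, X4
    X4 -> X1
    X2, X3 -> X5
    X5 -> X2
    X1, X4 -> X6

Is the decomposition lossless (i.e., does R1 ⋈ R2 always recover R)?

Common attributes: R1 ∩ R2 = {X1}.
No dependency enlarges {X1}, so (X1)⁺ = {X1}.
The closure contains neither all of R1 = {X1, X5, X6} nor all of R2 = {X1, X2, X3, X4}, so the common attributes are not a superkey of either fragment. The join is lossy.

No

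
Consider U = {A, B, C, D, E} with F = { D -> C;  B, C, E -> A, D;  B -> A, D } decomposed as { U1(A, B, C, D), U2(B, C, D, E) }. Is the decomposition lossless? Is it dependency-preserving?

Lossless test: (B, C, D)⁺ = {A, B, C, D}, which contains all of one fragment — lossless.
Dependency preservation: B, C, E → A, D is not contained in any single fragment, but the restricted closure of its left-hand side across the fragments still reaches the right-hand side; the remaining FDs each lie inside some fragment. All dependencies are preserved.

lossless and dependency-preserving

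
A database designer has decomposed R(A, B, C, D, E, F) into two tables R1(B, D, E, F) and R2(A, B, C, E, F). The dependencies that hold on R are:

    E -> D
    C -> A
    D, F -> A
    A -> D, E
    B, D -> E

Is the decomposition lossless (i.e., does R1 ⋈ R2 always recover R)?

Yes

Common attributes: R1 ∩ R2 = {B, E, F}.
Closure of {B, E, F}: E → D applies, adding D; D, F → A applies, adding A. So (B, E, F)⁺ = {A, B, D, E, F}.
This closure contains every attribute of R1, so R1 ∩ R2 → R1. The join is lossless.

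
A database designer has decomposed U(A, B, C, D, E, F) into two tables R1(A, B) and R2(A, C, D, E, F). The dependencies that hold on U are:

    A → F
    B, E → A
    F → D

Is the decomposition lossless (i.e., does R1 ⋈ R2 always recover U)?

Common attributes: R1 ∩ R2 = {A}.
Closure of {A}: A → F applies, adding F; F → D applies, adding D. So (A)⁺ = {A, D, F}.
The closure contains neither all of R1 = {A, B} nor all of R2 = {A, C, D, E, F}, so the common attributes are not a superkey of either fragment. The join is lossy.

No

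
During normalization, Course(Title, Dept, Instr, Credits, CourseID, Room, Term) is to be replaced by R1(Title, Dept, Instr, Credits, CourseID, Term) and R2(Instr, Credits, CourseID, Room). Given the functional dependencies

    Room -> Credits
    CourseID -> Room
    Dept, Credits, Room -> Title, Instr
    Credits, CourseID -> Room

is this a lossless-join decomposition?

Common attributes: R1 ∩ R2 = {Instr, Credits, CourseID}.
Closure of {Instr, Credits, CourseID}: CourseID → Room applies, adding Room. So (Instr, Credits, CourseID)⁺ = {Instr, Credits, CourseID, Room}.
This closure contains every attribute of R2, so R1 ∩ R2 → R2. The join is lossless.

Yes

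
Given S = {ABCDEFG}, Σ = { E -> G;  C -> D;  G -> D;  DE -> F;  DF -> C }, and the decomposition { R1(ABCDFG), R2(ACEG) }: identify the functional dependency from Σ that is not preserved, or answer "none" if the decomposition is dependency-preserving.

DE -> F

Check DE → F: no single fragment contains all of {DEF}, and the restricted closure of {DE} across the fragments never reaches {F}.
E → G is preserved.
C → D is preserved.
G → D is preserved.
DF → C is preserved.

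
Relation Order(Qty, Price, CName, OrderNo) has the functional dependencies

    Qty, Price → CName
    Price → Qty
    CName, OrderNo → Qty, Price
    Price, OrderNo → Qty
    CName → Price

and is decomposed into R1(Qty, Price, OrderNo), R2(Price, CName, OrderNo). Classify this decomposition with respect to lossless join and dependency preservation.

Lossless test: (Price, OrderNo)⁺ = {Qty, Price, CName, OrderNo}, which contains all of one fragment — lossless.
Dependency preservation: Qty, Price → CName; CName, OrderNo → Qty, Price are not contained in any single fragment, but the restricted closure of each left-hand side across the fragments still reaches the right-hand side; the remaining FDs each lie inside some fragment. All dependencies are preserved.

lossless and dependency-preserving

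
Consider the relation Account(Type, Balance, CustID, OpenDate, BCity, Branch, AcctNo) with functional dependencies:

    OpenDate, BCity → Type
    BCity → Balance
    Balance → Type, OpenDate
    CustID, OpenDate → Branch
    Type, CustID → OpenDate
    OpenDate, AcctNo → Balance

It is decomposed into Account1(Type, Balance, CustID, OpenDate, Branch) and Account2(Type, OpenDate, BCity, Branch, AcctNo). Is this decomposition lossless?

No

Common attributes: Account1 ∩ Account2 = {Type, OpenDate, Branch}.
No dependency enlarges {Type, OpenDate, Branch}, so (Type, OpenDate, Branch)⁺ = {Type, OpenDate, Branch}.
The closure contains neither all of Account1 = {Type, Balance, CustID, OpenDate, Branch} nor all of Account2 = {Type, OpenDate, BCity, Branch, AcctNo}, so the common attributes are not a superkey of either fragment. The join is lossy.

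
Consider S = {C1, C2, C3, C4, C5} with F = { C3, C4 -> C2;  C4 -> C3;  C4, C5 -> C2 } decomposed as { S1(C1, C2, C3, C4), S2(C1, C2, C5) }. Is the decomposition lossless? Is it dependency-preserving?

lossy but dependency-preserving

Lossless test: (C1, C2)⁺ = {C1, C2}, which is a superkey of neither fragment — lossy.
Dependency preservation: C4, C5 → C2 is not contained in any single fragment, but the restricted closure of its left-hand side across the fragments still reaches the right-hand side; the remaining FDs each lie inside some fragment. All dependencies are preserved.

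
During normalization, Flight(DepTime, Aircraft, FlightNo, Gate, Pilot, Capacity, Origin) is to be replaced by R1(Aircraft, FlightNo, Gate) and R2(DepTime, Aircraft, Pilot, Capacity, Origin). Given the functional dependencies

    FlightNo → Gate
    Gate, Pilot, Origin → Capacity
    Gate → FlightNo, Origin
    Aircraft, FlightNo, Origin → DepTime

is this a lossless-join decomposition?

No

Common attributes: R1 ∩ R2 = {Aircraft}.
No dependency enlarges {Aircraft}, so (Aircraft)⁺ = {Aircraft}.
The closure contains neither all of R1 = {Aircraft, FlightNo, Gate} nor all of R2 = {DepTime, Aircraft, Pilot, Capacity, Origin}, so the common attributes are not a superkey of either fragment. The join is lossy.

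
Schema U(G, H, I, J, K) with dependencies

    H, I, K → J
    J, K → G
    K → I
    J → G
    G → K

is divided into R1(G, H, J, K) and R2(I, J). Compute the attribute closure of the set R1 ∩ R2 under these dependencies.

G, I, J, K

R1 ∩ R2 = {J}.
J → G applies, adding G
G → K applies, adding K
K → I applies, adding I
Closure: {G, I, J, K}.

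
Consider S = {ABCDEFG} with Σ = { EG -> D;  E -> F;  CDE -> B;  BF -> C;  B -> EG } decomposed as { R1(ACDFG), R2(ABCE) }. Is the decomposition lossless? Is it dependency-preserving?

Lossless test: (AC)⁺ = {AC}, which is a superkey of neither fragment — lossy.
Dependency preservation: the restricted closure of {EG} across the fragments never reaches {D}, so EG → D cannot be enforced without a join — not preserved.

lossy and not dependency-preserving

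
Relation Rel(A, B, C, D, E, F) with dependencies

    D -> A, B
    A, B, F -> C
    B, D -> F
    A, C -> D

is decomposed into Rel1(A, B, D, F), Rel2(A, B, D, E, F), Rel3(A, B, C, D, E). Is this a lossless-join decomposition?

Yes

Chase test. Columns are A, B, C, D, E, F; row i has aⱼ where attribute j ∈ Reli, else bᵢⱼ.
Initial tableau (one row per fragment):
  row 1: a1 a2 b13 a4 b15 a6
  row 2: a1 a2 b23 a4 a5 a6
  row 3: a1 a2 a3 a4 a5 b36
Rows 1 and 2 agree on A, B, F; apply A, B, F→C and equate their C entries.
Rows 1 and 3 agree on B, D; apply B, D→F and equate their F entries.
Rows 1 and 3 agree on A, B, F; apply A, B, F→C and equate their C entries.
Row 2 is now all distinguished symbols — the join is lossless.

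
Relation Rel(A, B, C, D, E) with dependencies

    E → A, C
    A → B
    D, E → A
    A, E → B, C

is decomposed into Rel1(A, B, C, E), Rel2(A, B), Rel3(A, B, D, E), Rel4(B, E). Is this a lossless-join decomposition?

Yes

Chase test. Columns are A, B, C, D, E; row i has aⱼ where attribute j ∈ Reli, else bᵢⱼ.
Initial tableau (one row per fragment):
  row 1: a1 a2 a3 b14 a5
  row 2: a1 a2 b23 b24 b25
  row 3: a1 a2 b33 a4 a5
  row 4: b41 a2 b43 b44 a5
Rows 1 and 3 agree on E; apply E→A, C and equate their A, C entries.
Rows 1 and 4 agree on E; apply E→A, C and equate their A, C entries.
Row 3 is now all distinguished symbols — the join is lossless.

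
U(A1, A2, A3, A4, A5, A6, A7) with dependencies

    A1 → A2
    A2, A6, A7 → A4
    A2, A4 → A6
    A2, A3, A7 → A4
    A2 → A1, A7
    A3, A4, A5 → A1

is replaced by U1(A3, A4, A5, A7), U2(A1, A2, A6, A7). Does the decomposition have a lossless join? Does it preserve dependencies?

lossy and not dependency-preserving

Lossless test: (A7)⁺ = {A7}, which is a superkey of neither fragment — lossy.
Dependency preservation: the restricted closure of {A2, A6, A7} across the fragments never reaches {A4}, so A2, A6, A7 → A4 cannot be enforced without a join — not preserved.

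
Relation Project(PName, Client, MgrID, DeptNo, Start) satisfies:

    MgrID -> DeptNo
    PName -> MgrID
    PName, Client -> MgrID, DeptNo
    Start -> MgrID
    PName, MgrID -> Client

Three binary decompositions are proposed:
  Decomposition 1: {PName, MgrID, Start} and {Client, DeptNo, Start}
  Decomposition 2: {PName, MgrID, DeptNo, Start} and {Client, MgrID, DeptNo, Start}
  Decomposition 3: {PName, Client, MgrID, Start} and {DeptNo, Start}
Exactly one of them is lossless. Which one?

Decomposition 3

Decomposition 1: common = {Start}, closure = {MgrID, DeptNo, Start} → lossy.
Decomposition 2: common = {MgrID, DeptNo, Start}, closure = {MgrID, DeptNo, Start} → lossy.
Decomposition 3: common = {Start}, closure = {MgrID, DeptNo, Start} → lossless.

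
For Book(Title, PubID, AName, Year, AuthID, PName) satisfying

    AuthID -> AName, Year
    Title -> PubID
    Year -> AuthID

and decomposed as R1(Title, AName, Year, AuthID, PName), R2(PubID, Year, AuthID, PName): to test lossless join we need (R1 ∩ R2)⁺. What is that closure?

AName, Year, AuthID, PName

R1 ∩ R2 = {Year, AuthID, PName}.
AuthID → AName, Year applies, adding AName
Closure: {AName, Year, AuthID, PName}.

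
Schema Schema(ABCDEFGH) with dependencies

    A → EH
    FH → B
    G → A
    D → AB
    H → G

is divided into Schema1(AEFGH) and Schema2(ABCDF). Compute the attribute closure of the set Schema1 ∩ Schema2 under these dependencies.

Schema1 ∩ Schema2 = {AF}.
A → EH applies, adding EH
FH → B applies, adding B
H → G applies, adding G
Closure: {ABEFGH}.

ABEFGH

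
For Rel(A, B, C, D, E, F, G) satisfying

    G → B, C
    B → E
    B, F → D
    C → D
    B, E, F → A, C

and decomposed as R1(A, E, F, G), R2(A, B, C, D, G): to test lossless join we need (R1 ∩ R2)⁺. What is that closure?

A, B, C, D, E, G

R1 ∩ R2 = {A, G}.
G → B, C applies, adding B, C
B → E applies, adding E
C → D applies, adding D
Closure: {A, B, C, D, E, G}.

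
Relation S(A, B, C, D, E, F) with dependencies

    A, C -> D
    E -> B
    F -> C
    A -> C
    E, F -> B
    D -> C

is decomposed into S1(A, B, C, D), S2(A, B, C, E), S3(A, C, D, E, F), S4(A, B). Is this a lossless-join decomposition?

Chase test. Columns are A, B, C, D, E, F; row i has aⱼ where attribute j ∈ Si, else bᵢⱼ.
Initial tableau (one row per fragment):
  row 1: a1 a2 a3 a4 b15 b16
  row 2: a1 a2 a3 b24 a5 b26
  row 3: a1 b32 a3 a4 a5 a6
  row 4: a1 a2 b43 b44 b45 b46
Rows 1 and 2 agree on A, C; apply A, C→D and equate their D entries.
Rows 2 and 3 agree on E; apply E→B and equate their B entries.
Rows 1 and 4 agree on A; apply A→C and equate their C entries.
Rows 1 and 4 agree on A, C; apply A, C→D and equate their D entries.
Row 3 is now all distinguished symbols — the join is lossless.

Yes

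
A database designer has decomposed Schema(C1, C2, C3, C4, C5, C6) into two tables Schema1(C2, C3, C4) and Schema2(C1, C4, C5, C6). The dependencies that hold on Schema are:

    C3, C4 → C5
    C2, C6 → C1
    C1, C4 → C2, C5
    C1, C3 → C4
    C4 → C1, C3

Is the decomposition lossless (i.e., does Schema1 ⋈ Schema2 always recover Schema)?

Yes

Common attributes: Schema1 ∩ Schema2 = {C4}.
Closure of {C4}: C4 → C1, C3 applies, adding C1, C3; C3, C4 → C5 applies, adding C5; C1, C4 → C2, C5 applies, adding C2. So (C4)⁺ = {C1, C2, C3, C4, C5}.
This closure contains every attribute of Schema1, so Schema1 ∩ Schema2 → Schema1. The join is lossless.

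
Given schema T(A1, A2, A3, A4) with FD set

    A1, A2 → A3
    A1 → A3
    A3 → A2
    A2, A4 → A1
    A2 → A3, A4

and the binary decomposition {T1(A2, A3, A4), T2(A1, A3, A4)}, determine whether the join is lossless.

Common attributes: T1 ∩ T2 = {A3, A4}.
Closure of {A3, A4}: A3 → A2 applies, adding A2; A2, A4 → A1 applies, adding A1. So (A3, A4)⁺ = {A1, A2, A3, A4}.
This closure contains every attribute of T1, so T1 ∩ T2 → T1. The join is lossless.

Yes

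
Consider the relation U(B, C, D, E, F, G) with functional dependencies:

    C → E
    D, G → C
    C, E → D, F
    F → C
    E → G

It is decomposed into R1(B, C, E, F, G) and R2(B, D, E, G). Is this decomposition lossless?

No

Common attributes: R1 ∩ R2 = {B, E, G}.
No dependency enlarges {B, E, G}, so (B, E, G)⁺ = {B, E, G}.
The closure contains neither all of R1 = {B, C, E, F, G} nor all of R2 = {B, D, E, G}, so the common attributes are not a superkey of either fragment. The join is lossy.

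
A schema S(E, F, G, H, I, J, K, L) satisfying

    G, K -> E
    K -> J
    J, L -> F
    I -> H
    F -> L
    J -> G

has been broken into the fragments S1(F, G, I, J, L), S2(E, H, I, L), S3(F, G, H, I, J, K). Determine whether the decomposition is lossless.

Chase test. Columns are E, F, G, H, I, J, K, L; row i has aⱼ where attribute j ∈ Si, else bᵢⱼ.
Initial tableau (one row per fragment):
  row 1: b11 a2 a3 b14 a5 a6 b17 a8
  row 2: a1 b22 b23 a4 a5 b26 b27 a8
  row 3: b31 a2 a3 a4 a5 a6 a7 b38
Rows 1 and 2 agree on I; apply I→H and equate their H entries.
Rows 1 and 3 agree on F; apply F→L and equate their L entries.
No row becomes fully distinguished — the join is lossy.

No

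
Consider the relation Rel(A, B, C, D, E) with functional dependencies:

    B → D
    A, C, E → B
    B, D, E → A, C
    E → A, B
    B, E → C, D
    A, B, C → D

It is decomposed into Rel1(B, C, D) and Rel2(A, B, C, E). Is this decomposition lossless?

Common attributes: Rel1 ∩ Rel2 = {B, C}.
Closure of {B, C}: B → D applies, adding D. So (B, C)⁺ = {B, C, D}.
This closure contains every attribute of Rel1, so Rel1 ∩ Rel2 → Rel1. The join is lossless.

Yes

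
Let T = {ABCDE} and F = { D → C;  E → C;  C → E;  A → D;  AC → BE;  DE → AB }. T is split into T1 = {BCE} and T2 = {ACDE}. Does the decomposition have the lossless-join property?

Common attributes: T1 ∩ T2 = {CE}.
No dependency enlarges {CE}, so (CE)⁺ = {CE}.
The closure contains neither all of T1 = {BCE} nor all of T2 = {ACDE}, so the common attributes are not a superkey of either fragment. The join is lossy.

No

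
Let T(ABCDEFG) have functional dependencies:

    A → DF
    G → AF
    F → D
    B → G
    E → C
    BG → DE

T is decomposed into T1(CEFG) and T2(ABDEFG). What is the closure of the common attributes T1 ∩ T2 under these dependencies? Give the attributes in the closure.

T1 ∩ T2 = {EFG}.
G → AF applies, adding A
F → D applies, adding D
E → C applies, adding C
Closure: {ACDEFG}.

ACDEFG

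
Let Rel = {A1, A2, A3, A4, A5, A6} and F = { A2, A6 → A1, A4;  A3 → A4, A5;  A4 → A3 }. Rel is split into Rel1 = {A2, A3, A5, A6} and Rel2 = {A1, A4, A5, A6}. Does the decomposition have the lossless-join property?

Common attributes: Rel1 ∩ Rel2 = {A5, A6}.
No dependency enlarges {A5, A6}, so (A5, A6)⁺ = {A5, A6}.
The closure contains neither all of Rel1 = {A2, A3, A5, A6} nor all of Rel2 = {A1, A4, A5, A6}, so the common attributes are not a superkey of either fragment. The join is lossy.

No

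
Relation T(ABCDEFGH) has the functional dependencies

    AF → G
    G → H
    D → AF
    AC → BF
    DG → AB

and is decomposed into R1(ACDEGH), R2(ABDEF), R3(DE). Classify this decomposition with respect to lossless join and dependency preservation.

Lossless test (chase): Rows 1 and 2 agree on D; apply D→AF and equate their AF entries. Rows 1 and 3 agree on D; apply D→AF and equate their AF entries. Rows 1 and 2 agree on AF; apply AF→G and equate their G entries. Rows 1 and 3 agree on AF; apply AF→G and equate their G entries. Rows 1 and 2 agree on G; apply G→H and equate their H entries. Rows 1 and 3 agree on G; apply G→H and equate their H entries. Rows 1 and 2 agree on DG; apply DG→AB and equate their AB entries. Rows 1 and 3 agree on DG; apply DG→AB and equate their AB entries. Row 1 is now all distinguished symbols — the join is lossless.
Dependency preservation: the restricted closure of {AF} across the fragments never reaches {G}, so AF → G cannot be enforced without a join — not preserved.

lossless but not dependency-preserving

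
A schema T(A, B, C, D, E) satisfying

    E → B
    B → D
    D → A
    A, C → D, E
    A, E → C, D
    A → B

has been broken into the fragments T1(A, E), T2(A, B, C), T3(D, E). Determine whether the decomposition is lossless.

Chase test. Columns are A, B, C, D, E; row i has aⱼ where attribute j ∈ Ti, else bᵢⱼ.
Initial tableau (one row per fragment):
  row 1: a1 b12 b13 b14 a5
  row 2: a1 a2 a3 b24 b25
  row 3: b31 b32 b33 a4 a5
Rows 1 and 3 agree on E; apply E→B and equate their B entries.
Rows 1 and 3 agree on B; apply B→D and equate their D entries.
Rows 1 and 3 agree on D; apply D→A and equate their A entries.
Rows 1 and 3 agree on A, E; apply A, E→C, D and equate their C, D entries.
Rows 1 and 2 agree on A; apply A→B and equate their B entries.
Rows 1 and 2 agree on B; apply B→D and equate their D entries.
No row becomes fully distinguished — the join is lossy.

No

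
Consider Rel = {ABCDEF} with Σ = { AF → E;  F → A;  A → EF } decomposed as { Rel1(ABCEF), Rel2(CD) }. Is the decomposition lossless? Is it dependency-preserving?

Lossless test: (C)⁺ = {C}, which is a superkey of neither fragment — lossy.
Dependency preservation: every FD's attributes lie within a single fragment, so each can be enforced locally — preserved.

lossy but dependency-preserving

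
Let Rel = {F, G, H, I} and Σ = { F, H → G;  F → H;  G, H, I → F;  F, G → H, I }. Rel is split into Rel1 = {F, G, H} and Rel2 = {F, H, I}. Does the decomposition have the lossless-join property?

Common attributes: Rel1 ∩ Rel2 = {F, H}.
Closure of {F, H}: F, H → G applies, adding G; F, G → H, I applies, adding I. So (F, H)⁺ = {F, G, H, I}.
This closure contains every attribute of Rel1, so Rel1 ∩ Rel2 → Rel1. The join is lossless.

Yes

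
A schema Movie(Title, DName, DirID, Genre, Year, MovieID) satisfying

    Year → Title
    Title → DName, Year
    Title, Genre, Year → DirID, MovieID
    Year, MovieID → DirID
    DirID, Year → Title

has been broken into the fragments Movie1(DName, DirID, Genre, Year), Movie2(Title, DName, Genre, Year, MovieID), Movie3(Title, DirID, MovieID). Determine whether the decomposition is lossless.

Chase test. Columns are Title, DName, DirID, Genre, Year, MovieID; row i has aⱼ where attribute j ∈ Moviei, else bᵢⱼ.
Initial tableau (one row per fragment):
  row 1: b11 a2 a3 a4 a5 b16
  row 2: a1 a2 b23 a4 a5 a6
  row 3: a1 b32 a3 b34 b35 a6
Rows 1 and 2 agree on Year; apply Year→Title and equate their Title entries.
Rows 1 and 3 agree on Title; apply Title→DName, Year and equate their DName, Year entries.
Rows 1 and 2 agree on Title, Genre, Year; apply Title, Genre, Year→DirID, MovieID and equate their DirID, MovieID entries.
Row 1 is now all distinguished symbols — the join is lossless.

Yes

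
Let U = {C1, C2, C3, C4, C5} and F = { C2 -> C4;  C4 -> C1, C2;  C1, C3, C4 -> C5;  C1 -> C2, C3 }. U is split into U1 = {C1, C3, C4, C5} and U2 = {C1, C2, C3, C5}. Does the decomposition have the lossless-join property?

Common attributes: U1 ∩ U2 = {C1, C3, C5}.
Closure of {C1, C3, C5}: C1 → C2, C3 applies, adding C2; C2 → C4 applies, adding C4. So (C1, C3, C5)⁺ = {C1, C2, C3, C4, C5}.
This closure contains every attribute of U1, so U1 ∩ U2 → U1. The join is lossless.

Yes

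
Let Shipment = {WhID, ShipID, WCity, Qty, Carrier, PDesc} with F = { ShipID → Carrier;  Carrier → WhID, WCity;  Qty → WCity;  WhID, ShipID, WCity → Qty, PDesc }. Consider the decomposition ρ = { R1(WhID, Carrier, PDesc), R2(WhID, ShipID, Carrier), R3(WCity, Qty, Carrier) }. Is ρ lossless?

No

Chase test. Columns are WhID, ShipID, WCity, Qty, Carrier, PDesc; row i has aⱼ where attribute j ∈ Ri, else bᵢⱼ.
Initial tableau (one row per fragment):
  row 1: a1 b12 b13 b14 a5 a6
  row 2: a1 a2 b23 b24 a5 b26
  row 3: b31 b32 a3 a4 a5 b36
Rows 1 and 2 agree on Carrier; apply Carrier→WhID, WCity and equate their WhID, WCity entries.
Rows 1 and 3 agree on Carrier; apply Carrier→WhID, WCity and equate their WhID, WCity entries.
No row becomes fully distinguished — the join is lossy.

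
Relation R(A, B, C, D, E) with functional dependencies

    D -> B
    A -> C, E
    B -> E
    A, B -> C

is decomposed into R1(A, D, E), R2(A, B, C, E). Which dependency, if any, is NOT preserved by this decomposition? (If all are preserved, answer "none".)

Check D → B: no single fragment contains all of {B, D}, and the restricted closure of {D} across the fragments never reaches {B}.
A → C, E is preserved.
B → E is preserved.
A, B → C is preserved.

D -> B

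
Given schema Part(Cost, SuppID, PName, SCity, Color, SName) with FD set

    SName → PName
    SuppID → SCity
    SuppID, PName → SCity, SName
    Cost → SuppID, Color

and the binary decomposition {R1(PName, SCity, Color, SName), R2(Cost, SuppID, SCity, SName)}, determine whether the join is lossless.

Common attributes: R1 ∩ R2 = {SCity, SName}.
Closure of {SCity, SName}: SName → PName applies, adding PName. So (SCity, SName)⁺ = {PName, SCity, SName}.
The closure contains neither all of R1 = {PName, SCity, Color, SName} nor all of R2 = {Cost, SuppID, SCity, SName}, so the common attributes are not a superkey of either fragment. The join is lossy.

No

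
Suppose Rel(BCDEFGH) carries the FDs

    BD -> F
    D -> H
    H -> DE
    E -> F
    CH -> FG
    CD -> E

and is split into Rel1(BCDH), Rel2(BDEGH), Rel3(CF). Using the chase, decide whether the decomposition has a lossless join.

Chase test. Columns are BCDEFGH; row i has aⱼ where attribute j ∈ Reli, else bᵢⱼ.
Initial tableau (one row per fragment):
  row 1: a1 a2 a3 b14 b15 b16 a7
  row 2: a1 b22 a3 a4 b25 a6 a7
  row 3: b31 a2 b33 b34 a5 b36 b37
Rows 1 and 2 agree on BD; apply BD→F and equate their F entries.
Rows 1 and 2 agree on H; apply H→DE and equate their DE entries.
No row becomes fully distinguished — the join is lossy.

No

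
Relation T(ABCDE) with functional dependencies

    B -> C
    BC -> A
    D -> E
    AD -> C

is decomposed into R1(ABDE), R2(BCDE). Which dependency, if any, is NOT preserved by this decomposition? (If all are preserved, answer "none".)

AD -> C

Check AD → C: no single fragment contains all of {ACD}, and the restricted closure of {AD} across the fragments never reaches {C}.
B → C is preserved.
BC → A is preserved.
D → E is preserved.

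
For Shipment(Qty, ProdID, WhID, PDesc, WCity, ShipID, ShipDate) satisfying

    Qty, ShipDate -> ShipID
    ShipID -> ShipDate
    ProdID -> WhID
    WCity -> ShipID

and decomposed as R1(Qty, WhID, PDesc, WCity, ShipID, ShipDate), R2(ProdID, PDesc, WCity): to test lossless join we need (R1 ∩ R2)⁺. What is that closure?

PDesc, WCity, ShipID, ShipDate

R1 ∩ R2 = {PDesc, WCity}.
WCity → ShipID applies, adding ShipID
ShipID → ShipDate applies, adding ShipDate
Closure: {PDesc, WCity, ShipID, ShipDate}.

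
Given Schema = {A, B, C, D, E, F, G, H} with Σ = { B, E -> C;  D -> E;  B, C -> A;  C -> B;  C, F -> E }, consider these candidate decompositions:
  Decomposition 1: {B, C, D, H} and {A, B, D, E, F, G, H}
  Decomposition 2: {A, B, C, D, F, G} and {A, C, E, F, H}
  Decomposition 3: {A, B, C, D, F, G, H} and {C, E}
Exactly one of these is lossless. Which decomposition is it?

Decomposition 1

Decomposition 1: common = {B, D, H}, closure = {A, B, C, D, E, H} → lossless.
Decomposition 2: common = {A, C, F}, closure = {A, B, C, E, F} → lossy.
Decomposition 3: common = {C}, closure = {A, B, C} → lossy.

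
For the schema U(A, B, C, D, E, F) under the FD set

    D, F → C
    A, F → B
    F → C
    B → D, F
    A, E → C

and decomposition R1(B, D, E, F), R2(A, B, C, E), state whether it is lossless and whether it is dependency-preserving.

Lossless test: (B, E)⁺ = {B, C, D, E, F}, which contains all of one fragment — lossless.
Dependency preservation: the restricted closure of {D, F} across the fragments never reaches {C}, so D, F → C cannot be enforced without a join — not preserved.

lossless but not dependency-preserving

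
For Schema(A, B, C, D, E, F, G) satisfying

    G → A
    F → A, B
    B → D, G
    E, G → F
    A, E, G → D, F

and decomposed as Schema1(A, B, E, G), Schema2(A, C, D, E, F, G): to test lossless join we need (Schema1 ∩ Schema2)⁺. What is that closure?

Schema1 ∩ Schema2 = {A, E, G}.
E, G → F applies, adding F
A, E, G → D, F applies, adding D
F → A, B applies, adding B
Closure: {A, B, D, E, F, G}.

A, B, D, E, F, G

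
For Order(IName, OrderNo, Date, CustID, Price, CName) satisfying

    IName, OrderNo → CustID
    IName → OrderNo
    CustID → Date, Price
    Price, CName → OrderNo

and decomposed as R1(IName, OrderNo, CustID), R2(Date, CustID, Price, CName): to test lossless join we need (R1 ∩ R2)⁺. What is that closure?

R1 ∩ R2 = {CustID}.
CustID → Date, Price applies, adding Date, Price
Closure: {Date, CustID, Price}.

Date, CustID, Price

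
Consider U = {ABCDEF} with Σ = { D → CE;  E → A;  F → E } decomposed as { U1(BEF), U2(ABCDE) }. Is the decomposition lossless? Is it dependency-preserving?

lossy but dependency-preserving

Lossless test: (BE)⁺ = {ABE}, which is a superkey of neither fragment — lossy.
Dependency preservation: every FD's attributes lie within a single fragment, so each can be enforced locally — preserved.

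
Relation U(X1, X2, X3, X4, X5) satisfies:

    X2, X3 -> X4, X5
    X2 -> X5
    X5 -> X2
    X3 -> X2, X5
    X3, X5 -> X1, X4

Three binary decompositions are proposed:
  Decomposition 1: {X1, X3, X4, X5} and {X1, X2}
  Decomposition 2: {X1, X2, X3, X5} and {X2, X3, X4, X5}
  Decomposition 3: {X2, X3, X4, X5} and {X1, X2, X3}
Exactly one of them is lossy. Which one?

Decomposition 1: common = {X1}, closure = {X1} → lossy.
Decomposition 2: common = {X2, X3, X5}, closure = {X1, X2, X3, X4, X5} → lossless.
Decomposition 3: common = {X2, X3}, closure = {X1, X2, X3, X4, X5} → lossless.

Decomposition 1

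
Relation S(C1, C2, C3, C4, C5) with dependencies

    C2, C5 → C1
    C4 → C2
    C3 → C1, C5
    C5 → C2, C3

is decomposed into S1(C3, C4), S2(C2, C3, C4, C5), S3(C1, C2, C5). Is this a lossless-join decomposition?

Chase test. Columns are C1, C2, C3, C4, C5; row i has aⱼ where attribute j ∈ Si, else bᵢⱼ.
Initial tableau (one row per fragment):
  row 1: b11 b12 a3 a4 b15
  row 2: b21 a2 a3 a4 a5
  row 3: a1 a2 b33 b34 a5
Rows 2 and 3 agree on C2, C5; apply C2, C5→C1 and equate their C1 entries.
Rows 1 and 2 agree on C4; apply C4→C2 and equate their C2 entries.
Rows 1 and 2 agree on C3; apply C3→C1, C5 and equate their C1, C5 entries.
Rows 1 and 3 agree on C5; apply C5→C2, C3 and equate their C2, C3 entries.
Row 1 is now all distinguished symbols — the join is lossless.

Yes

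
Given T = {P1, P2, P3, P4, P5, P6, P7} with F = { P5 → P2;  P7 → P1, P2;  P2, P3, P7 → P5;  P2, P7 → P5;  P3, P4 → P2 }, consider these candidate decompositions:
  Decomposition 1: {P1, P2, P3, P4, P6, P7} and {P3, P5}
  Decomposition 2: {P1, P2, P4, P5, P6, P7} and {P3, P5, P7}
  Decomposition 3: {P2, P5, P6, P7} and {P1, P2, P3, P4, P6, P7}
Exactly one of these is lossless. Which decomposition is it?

Decomposition 3

Decomposition 1: common = {P3}, closure = {P3} → lossy.
Decomposition 2: common = {P5, P7}, closure = {P1, P2, P5, P7} → lossy.
Decomposition 3: common = {P2, P6, P7}, closure = {P1, P2, P5, P6, P7} → lossless.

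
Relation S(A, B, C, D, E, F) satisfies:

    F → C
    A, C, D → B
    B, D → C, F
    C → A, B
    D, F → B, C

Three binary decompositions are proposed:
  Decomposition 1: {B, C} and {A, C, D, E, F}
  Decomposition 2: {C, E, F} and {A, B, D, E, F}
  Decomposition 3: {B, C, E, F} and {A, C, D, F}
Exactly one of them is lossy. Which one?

Decomposition 1: common = {C}, closure = {A, B, C} → lossless.
Decomposition 2: common = {E, F}, closure = {A, B, C, E, F} → lossless.
Decomposition 3: common = {C, F}, closure = {A, B, C, F} → lossy.

Decomposition 3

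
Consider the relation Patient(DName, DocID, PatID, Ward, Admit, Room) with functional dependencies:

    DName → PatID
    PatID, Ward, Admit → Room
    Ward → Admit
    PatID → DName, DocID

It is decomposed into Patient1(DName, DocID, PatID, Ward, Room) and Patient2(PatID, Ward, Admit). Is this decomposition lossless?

Common attributes: Patient1 ∩ Patient2 = {PatID, Ward}.
Closure of {PatID, Ward}: Ward → Admit applies, adding Admit; PatID → DName, DocID applies, adding DName, DocID; PatID, Ward, Admit → Room applies, adding Room. So (PatID, Ward)⁺ = {DName, DocID, PatID, Ward, Admit, Room}.
This closure contains every attribute of Patient1, so Patient1 ∩ Patient2 → Patient1. The join is lossless.

Yes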